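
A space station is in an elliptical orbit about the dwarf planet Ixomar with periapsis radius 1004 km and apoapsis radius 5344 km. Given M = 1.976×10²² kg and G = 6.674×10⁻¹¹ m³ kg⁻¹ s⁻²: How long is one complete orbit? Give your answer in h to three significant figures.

T ≈ 8.59 h

μ = GM = 6.674×10⁻¹¹ × 1.976×10²² = 1.319×10¹² m³/s².
Semi-major axis a = (r_p + r_a)/2 = (1004.0 + 5344.0)/2 = 3174.0 km = 3.174×10⁶ m.
By Kepler's third law T = 2π√(a³/μ) = 2π × 4.924×10³ = 3.094×10⁴ s.
= 8.594 h.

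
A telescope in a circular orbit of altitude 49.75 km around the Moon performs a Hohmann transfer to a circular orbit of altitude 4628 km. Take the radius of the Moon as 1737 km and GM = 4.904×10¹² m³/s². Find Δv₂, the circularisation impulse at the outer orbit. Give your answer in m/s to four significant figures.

r₁ = 1737 + 49.75 = 1786.8 km = 1.7868×10⁶ m.
r₂ = 1737 + 4628 = 6365.0 km = 6.3650×10⁶ m.
Transfer ellipse a_t = (r₁ + r₂)/2 = 4.076×10⁶ m.
At r₁: circular v_c1 = √(μ/r₁) = 1657 m/s; transfer-perilune v_p = √[μ(2/r₁ − 1/a_t)] = 2070 m/s.
At r₂: circular v_c2 = √(μ/r₂) = 877.8 m/s; transfer-apolune v_a = √[μ(2/r₂ − 1/a_t)] = 581.2 m/s.
Δv₂ = v_c2 − v_a = 296.6 m/s.

Δv ≈ 296.6 m/s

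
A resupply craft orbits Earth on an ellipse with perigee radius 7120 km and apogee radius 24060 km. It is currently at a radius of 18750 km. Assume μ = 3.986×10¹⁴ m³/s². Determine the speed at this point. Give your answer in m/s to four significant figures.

Semi-major axis a = (r_p + r_a)/2 = 15590 km = 1.559×10⁷ m.
Vis-viva: v² = μ(2/r − 1/a) = 3.986×10¹⁴ × (1.067×10⁻⁷ − 6.414×10⁻⁸) = 1.695×10⁷ m²/s².
v = 4117 m/s.

v ≈ 4117 m/s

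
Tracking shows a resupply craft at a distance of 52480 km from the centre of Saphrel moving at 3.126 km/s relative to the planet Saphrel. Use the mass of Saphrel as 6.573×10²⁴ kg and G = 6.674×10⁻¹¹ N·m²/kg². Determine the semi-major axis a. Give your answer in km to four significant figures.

μ = GM = 6.674×10⁻¹¹ × 6.573×10²⁴ = 4.387×10¹⁴ m³/s².
r = 5.248×10⁷ m.
Specific orbital energy ε = v²/2 − μ/r = (3126)²/2 − 4.387×10¹⁴/5.248×10⁷ = -3.473×10⁶ J/kg.
Since ε = −μ/(2a), a = −μ/(2ε) = 6.315×10⁷ m = 63154 km.

a ≈ 63150 km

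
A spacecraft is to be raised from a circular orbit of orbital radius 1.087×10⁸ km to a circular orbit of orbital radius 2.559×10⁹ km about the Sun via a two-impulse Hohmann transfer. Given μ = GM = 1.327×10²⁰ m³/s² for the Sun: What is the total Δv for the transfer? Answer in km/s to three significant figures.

r₁ = 1.087×10⁸ km = 1.087×10¹¹ m.
r₂ = 2.559×10⁹ km = 2.559×10¹² m.
Transfer ellipse a_t = (r₁ + r₂)/2 = 1.334×10¹² m.
At r₁: circular v_c1 = √(μ/r₁) = 34940 m/s; transfer-perihelion v_p = √[μ(2/r₁ − 1/a_t)] = 48400 m/s.
Δv₁ = v_p − v_c1 = 13460 m/s.
At r₂: circular v_c2 = √(μ/r₂) = 7201 m/s; transfer-aphelion v_a = √[μ(2/r₂ − 1/a_t)] = 2056 m/s.
Δv₂ = v_c2 − v_a = 5145 m/s.
Total Δv = Δv₁ + Δv₂ = 18600 m/s = 18.60 km/s.

Δv_total ≈ 18.6 km/s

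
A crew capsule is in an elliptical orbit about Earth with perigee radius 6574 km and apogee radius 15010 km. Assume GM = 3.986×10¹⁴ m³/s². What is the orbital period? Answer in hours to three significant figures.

T ≈ 3.10 hours

Semi-major axis a = (r_p + r_a)/2 = (6574.0 + 15010)/2 = 10792 km = 1.079×10⁷ m.
By Kepler's third law T = 2π√(a³/μ) = 2π × 1.776×10³ = 1.116×10⁴ s.
= 3.099 hours.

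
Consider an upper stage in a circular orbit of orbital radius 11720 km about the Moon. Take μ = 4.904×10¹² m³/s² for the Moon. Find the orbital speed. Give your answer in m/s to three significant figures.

r = 11720 km = 1.172×10⁷ m.
For a circular orbit v = √(μ/r) = √(4.904×10¹² / 1.172×10⁷) = √(4.184×10⁵) = 646.9 m/s.

v ≈ 647 m/s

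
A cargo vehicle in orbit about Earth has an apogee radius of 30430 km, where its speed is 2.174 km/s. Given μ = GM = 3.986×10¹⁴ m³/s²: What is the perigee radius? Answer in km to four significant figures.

r_a = 3.043×10⁷ m.
Specific energy ε = v²/2 − μ/r = -1.074×10⁷ J/kg, so a = −μ/(2ε) = 1.856×10⁷ m.
The apsides satisfy r_p + r_a = 2a, so the perigee radius is 2a − r_a = 6.698×10⁶ m = 6698.2 km.

perigee radius ≈ 6698 km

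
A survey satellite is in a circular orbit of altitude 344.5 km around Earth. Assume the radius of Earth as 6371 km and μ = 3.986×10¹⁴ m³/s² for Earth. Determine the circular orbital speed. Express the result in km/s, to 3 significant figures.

v ≈ 7.70 km/s

r = 6371 + 344.5 = 6715.5 km = 6.7155×10⁶ m.
For a circular orbit v = √(μ/r) = √(3.986×10¹⁴ / 6.716×10⁶) = √(5.936×10⁷) = 7704 m/s.
That is 7.704 km/s.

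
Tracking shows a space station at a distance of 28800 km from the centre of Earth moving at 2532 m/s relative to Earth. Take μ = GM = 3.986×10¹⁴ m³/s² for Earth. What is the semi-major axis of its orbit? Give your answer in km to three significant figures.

r = 2.880×10⁷ m.
Vis-viva rearranged: 1/a = 2/r − v²/μ = 6.944×10⁻⁸ − 1.608×10⁻⁸ = 5.336×10⁻⁸ m⁻¹.
a = 1.874×10⁷ m = 18740 km.

a ≈ 18700 km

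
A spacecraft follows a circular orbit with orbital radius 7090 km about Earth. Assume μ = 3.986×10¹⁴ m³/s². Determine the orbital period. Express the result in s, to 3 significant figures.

T ≈ 5940 s

r = 7090 km = 7.090×10⁶ m.
Kepler's third law: T = 2π√(r³/μ) = 2π√((7.090×10⁶)³ / 3.986×10¹⁴).
r³/μ = 8.941×10⁵ s², so T = 2π × 9.456×10² = 5.941×10³ s.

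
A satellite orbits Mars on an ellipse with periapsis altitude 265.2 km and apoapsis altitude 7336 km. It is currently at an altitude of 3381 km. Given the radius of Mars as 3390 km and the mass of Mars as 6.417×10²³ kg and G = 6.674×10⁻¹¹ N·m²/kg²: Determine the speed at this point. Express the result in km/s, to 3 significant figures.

v ≈ 2.59 km/s

μ = GM = 6.674×10⁻¹¹ × 6.417×10²³ = 4.283×10¹³ m³/s².
r_p = 3390 + 265.2 = 3655.2 km = 3.6552×10⁶ m.
r_a = 3390 + 7336 = 10726 km = 1.0726×10⁷ m.
r = 3390 + 3381 = 6771.0 km = 6.771×10⁶ m.
Semi-major axis a = (r_p + r_a)/2 = 7190.6 km = 7.191×10⁶ m.
Vis-viva: v² = μ(2/r − 1/a) = 4.283×10¹³ × (2.954×10⁻⁷ − 1.391×10⁻⁷) = 6.694×10⁶ m²/s².
v = 2587 m/s = 2.587 km/s.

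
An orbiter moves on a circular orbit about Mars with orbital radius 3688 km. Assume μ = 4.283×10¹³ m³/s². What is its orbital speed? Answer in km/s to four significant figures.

r = 3688 km = 3.688×10⁶ m.
For a circular orbit v = √(μ/r) = √(4.283×10¹³ / 3.688×10⁶) = √(1.161×10⁷) = 3408 m/s.
That is 3.408 km/s.

v ≈ 3.408 km/s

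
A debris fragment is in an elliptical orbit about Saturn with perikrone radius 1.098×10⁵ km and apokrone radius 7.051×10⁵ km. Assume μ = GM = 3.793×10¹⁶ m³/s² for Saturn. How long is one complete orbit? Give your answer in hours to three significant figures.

T ≈ 73.7 hours

Semi-major axis a = (r_p + r_a)/2 = (1.0980×10⁵ + 7.0510×10⁵)/2 = 4.0745×10⁵ km = 4.074×10⁸ m.
By Kepler's third law T = 2π√(a³/μ) = 2π × 4.223×10⁴ = 2.653×10⁵ s.
= 73.71 hours.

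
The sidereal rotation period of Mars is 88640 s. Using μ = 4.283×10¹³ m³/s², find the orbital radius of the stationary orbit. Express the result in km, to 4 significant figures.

r_sync ≈ 20430 km

A synchronous orbit has period T, so by Kepler's third law a = (μT²/4π²)^(1/3).
μT²/4π² = 4.283×10¹³ × (8.864×10⁴)² / 39.48 = 8.524×10²¹ m³.
a = 2.043×10⁷ m = 20428 km.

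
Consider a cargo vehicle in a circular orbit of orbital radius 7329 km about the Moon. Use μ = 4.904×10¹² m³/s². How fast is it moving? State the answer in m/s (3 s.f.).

v ≈ 818 m/s

r = 7329 km = 7.329×10⁶ m.
For a circular orbit v = √(μ/r) = √(4.904×10¹² / 7.329×10⁶) = √(6.691×10⁵) = 818.0 m/s.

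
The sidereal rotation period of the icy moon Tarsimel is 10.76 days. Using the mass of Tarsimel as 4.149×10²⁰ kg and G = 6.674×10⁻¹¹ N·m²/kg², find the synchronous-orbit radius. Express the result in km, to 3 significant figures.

μ = GM = 6.674×10⁻¹¹ × 4.149×10²⁰ = 2.769×10¹⁰ m³/s².
T = 10.76 days = 9.297×10⁵ s.
A synchronous orbit has period T, so by Kepler's third law a = (μT²/4π²)^(1/3).
μT²/4π² = 2.769×10¹⁰ × (9.297×10⁵)² / 39.48 = 6.062×10²⁰ m³.
a = 8.463×10⁶ m = 8463.3 km.

r_sync ≈ 8460 km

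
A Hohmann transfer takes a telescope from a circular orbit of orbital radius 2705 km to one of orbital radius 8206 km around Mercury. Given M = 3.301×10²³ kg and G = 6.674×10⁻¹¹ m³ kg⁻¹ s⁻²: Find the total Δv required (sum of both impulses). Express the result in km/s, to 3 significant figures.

μ = GM = 6.674×10⁻¹¹ × 3.301×10²³ = 2.203×10¹³ m³/s².
r₁ = 2705 km = 2.705×10⁶ m.
r₂ = 8206 km = 8.206×10⁶ m.
Transfer ellipse a_t = (r₁ + r₂)/2 = 5.456×10⁶ m.
At r₁: circular v_c1 = √(μ/r₁) = 2854 m/s; transfer-periherm v_p = √[μ(2/r₁ − 1/a_t)] = 3500 m/s.
Δv₁ = v_p − v_c1 = 646.2 m/s.
At r₂: circular v_c2 = √(μ/r₂) = 1639 m/s; transfer-apoherm v_a = √[μ(2/r₂ − 1/a_t)] = 1154 m/s.
Δv₂ = v_c2 − v_a = 484.8 m/s.
Total Δv = Δv₁ + Δv₂ = 1131 m/s = 1.131 km/s.

Δv_total ≈ 1.13 km/s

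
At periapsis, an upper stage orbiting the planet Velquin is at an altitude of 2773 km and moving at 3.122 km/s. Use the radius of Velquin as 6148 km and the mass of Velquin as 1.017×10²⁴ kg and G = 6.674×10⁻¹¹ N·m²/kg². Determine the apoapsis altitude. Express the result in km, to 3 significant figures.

μ = GM = 6.674×10⁻¹¹ × 1.017×10²⁴ = 6.787×10¹³ m³/s².
r_p = 6148 + 2773 = 8921.0 km = 8.921×10⁶ m.
Specific energy ε = v²/2 − μ/r = -2.735×10⁶ J/kg, so a = −μ/(2ε) = 1.241×10⁷ m.
The apsides satisfy r_p + r_a = 2a, so the apoapsis radius is 2a − r_p = 1.590×10⁷ m = 15896 km.
Apoapsis altitude = 15896 − 6148 = 9748.4 km.

apoapsis altitude ≈ 9750 km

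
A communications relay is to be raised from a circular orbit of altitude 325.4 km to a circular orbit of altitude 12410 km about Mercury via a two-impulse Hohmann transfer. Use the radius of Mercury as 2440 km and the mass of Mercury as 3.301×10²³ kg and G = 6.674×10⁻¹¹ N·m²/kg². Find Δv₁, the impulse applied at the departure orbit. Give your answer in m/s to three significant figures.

μ = GM = 6.674×10⁻¹¹ × 3.301×10²³ = 2.203×10¹³ m³/s².
r₁ = 2440 + 325.4 = 2765.4 km = 2.7654×10⁶ m.
r₂ = 2440 + 12410 = 14850 km = 1.4850×10⁷ m.
Transfer ellipse a_t = (r₁ + r₂)/2 = 8.808×10⁶ m.
At r₁: circular v_c1 = √(μ/r₁) = 2823 m/s; transfer-periherm v_p = √[μ(2/r₁ − 1/a_t)] = 3665 m/s.
Δv₁ = v_p − v_c1 = 842.4 m/s.

Δv ≈ 842 m/s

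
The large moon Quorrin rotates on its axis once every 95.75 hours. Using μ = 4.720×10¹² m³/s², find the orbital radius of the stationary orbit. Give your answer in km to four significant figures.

T = 95.75 hours = 3.447×10⁵ s.
A synchronous orbit has period T, so by Kepler's third law a = (μT²/4π²)^(1/3).
μT²/4π² = 4.720×10¹² × (3.447×10⁵)² / 39.48 = 1.421×10²² m³.
a = 2.422×10⁷ m = 24219 km.

r_sync ≈ 24220 km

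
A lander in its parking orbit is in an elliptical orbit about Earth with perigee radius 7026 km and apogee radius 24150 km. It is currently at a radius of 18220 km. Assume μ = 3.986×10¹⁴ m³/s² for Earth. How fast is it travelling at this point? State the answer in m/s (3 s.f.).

Semi-major axis a = (r_p + r_a)/2 = 15588 km = 1.559×10⁷ m.
Vis-viva: v² = μ(2/r − 1/a) = 3.986×10¹⁴ × (1.098×10⁻⁷ − 6.415×10⁻⁸) = 1.818×10⁷ m²/s².
v = 4264 m/s.

v ≈ 4260 m/s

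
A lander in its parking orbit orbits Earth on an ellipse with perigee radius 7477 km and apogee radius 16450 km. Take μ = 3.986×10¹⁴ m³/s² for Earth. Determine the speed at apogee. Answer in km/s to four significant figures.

Semi-major axis a = (r_p + r_a)/2 = 11964 km = 1.196×10⁷ m.
Vis-viva: v² = μ(2/r − 1/a) = 3.986×10¹⁴ × (1.216×10⁻⁷ − 8.359×10⁻⁸) = 1.514×10⁷ m²/s².
v = 3892 m/s = 3.892 km/s.

v ≈ 3.892 km/s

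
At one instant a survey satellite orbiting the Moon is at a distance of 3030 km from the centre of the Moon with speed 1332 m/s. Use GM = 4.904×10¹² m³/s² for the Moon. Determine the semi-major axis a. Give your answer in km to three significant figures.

r = 3.030×10⁶ m.
Vis-viva rearranged: 1/a = 2/r − v²/μ = 6.601×10⁻⁷ − 3.618×10⁻⁷ = 2.983×10⁻⁷ m⁻¹.
a = 3.353×10⁶ m = 3352.6 km.

a ≈ 3350 km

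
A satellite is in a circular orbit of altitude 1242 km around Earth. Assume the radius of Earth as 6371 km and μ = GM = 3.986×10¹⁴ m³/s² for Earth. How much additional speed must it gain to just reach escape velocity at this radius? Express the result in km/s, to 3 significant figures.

r = 6371 + 1242 = 7613.0 km = 7.6130×10⁶ m.
Circular speed v_c = √(μ/r) = 7236 m/s.
Escape speed v_esc = √(2μ/r) = √2 × v_c = 10230 m/s.
Δv = v_esc − v_c = 2997 m/s = 2.997 km/s.

Δv ≈ 3.00 km/s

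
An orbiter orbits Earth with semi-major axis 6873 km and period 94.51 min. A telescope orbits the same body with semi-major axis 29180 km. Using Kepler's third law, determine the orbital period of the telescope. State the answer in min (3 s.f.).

T₂ ≈ 827 min

Kepler's third law: T² ∝ a³, so T₂ = T₁ (a₂/a₁)^(3/2).
a₂/a₁ = 4.246, (a₂/a₁)^(3/2) = 8.748.
T₂ = 94.51 × 8.748 = 826.8 min.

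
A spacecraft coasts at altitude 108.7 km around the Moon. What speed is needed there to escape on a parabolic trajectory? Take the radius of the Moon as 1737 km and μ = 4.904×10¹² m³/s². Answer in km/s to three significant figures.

r = 1737 + 108.7 = 1845.7 km = 1.8457×10⁶ m.
Escape speed v_esc = √(2μ/r) = √(2 × 4.904×10¹² / 1.846×10⁶) = √(5.314×10⁶) = 2305 m/s.
= 2.305 km/s.

v_esc ≈ 2.31 km/s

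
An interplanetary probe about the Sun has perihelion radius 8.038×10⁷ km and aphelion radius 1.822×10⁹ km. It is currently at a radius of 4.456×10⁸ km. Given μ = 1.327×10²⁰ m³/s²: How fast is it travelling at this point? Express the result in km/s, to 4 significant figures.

v ≈ 21.36 km/s

Semi-major axis a = (r_p + r_a)/2 = 9.5119×10⁸ km = 9.512×10¹¹ m.
Vis-viva: v² = μ(2/r − 1/a) = 1.327×10²⁰ × (4.488×10⁻¹² − 1.051×10⁻¹²) = 4.561×10⁸ m²/s².
v = 21360 m/s = 21.36 km/s.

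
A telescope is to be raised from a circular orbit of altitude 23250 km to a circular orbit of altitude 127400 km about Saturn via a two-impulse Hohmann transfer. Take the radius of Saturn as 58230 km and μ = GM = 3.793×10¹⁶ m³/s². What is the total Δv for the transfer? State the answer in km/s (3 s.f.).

r₁ = 58230 + 23250 = 81480 km = 8.1480×10⁷ m.
r₂ = 58230 + 127400 = 185630 km = 1.8563×10⁸ m.
Transfer ellipse a_t = (r₁ + r₂)/2 = 1.336×10⁸ m.
At r₁: circular v_c1 = √(μ/r₁) = 21580 m/s; transfer-perikrone v_p = √[μ(2/r₁ − 1/a_t)] = 25440 m/s.
Δv₁ = v_p − v_c1 = 3861 m/s.
At r₂: circular v_c2 = √(μ/r₂) = 14290 m/s; transfer-apokrone v_a = √[μ(2/r₂ − 1/a_t)] = 11170 m/s.
Δv₂ = v_c2 − v_a = 3129 m/s.
Total Δv = Δv₁ + Δv₂ = 6990 m/s = 6.990 km/s.

Δv_total ≈ 6.99 km/s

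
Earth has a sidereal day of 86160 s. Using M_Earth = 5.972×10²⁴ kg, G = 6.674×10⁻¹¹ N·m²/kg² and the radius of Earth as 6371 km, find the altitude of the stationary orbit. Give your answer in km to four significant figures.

μ = GM = 6.674×10⁻¹¹ × 5.972×10²⁴ = 3.986×10¹⁴ m³/s².
A synchronous orbit has period T, so by Kepler's third law a = (μT²/4π²)^(1/3).
μT²/4π² = 3.986×10¹⁴ × (8.616×10⁴)² / 39.48 = 7.495×10²² m³.
a = 4.216×10⁷ m = 42162 km.
Altitude h = a − R = 42162 − 6371 = 35791 km.

h_sync ≈ 35790 km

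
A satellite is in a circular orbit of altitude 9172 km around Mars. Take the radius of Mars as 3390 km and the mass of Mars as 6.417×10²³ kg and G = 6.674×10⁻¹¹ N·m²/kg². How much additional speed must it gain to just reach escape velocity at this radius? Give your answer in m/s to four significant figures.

μ = GM = 6.674×10⁻¹¹ × 6.417×10²³ = 4.283×10¹³ m³/s².
r = 3390 + 9172 = 12562 km = 1.2562×10⁷ m.
Circular speed v_c = √(μ/r) = 1846 m/s.
Escape speed v_esc = √(2μ/r) = √2 × v_c = 2611 m/s.
Δv = v_esc − v_c = 764.8 m/s.

Δv ≈ 764.8 m/s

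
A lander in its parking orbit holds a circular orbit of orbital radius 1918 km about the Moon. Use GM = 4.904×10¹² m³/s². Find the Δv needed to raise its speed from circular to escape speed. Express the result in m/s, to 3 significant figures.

r = 1918 km = 1.918×10⁶ m.
Circular speed v_c = √(μ/r) = 1599 m/s.
Escape speed v_esc = √(2μ/r) = √2 × v_c = 2261 m/s.
Δv = v_esc − v_c = 662.3 m/s.

Δv ≈ 662 m/s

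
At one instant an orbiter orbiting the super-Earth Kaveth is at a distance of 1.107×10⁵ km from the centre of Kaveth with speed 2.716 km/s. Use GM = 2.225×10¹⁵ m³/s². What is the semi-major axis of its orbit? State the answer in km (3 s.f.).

r = 1.107×10⁸ m.
Specific orbital energy ε = v²/2 − μ/r = (2716)²/2 − 2.225×10¹⁵/1.107×10⁸ = -1.641×10⁷ J/kg.
Since ε = −μ/(2a), a = −μ/(2ε) = 6.779×10⁷ m = 67790 km.

a ≈ 67800 km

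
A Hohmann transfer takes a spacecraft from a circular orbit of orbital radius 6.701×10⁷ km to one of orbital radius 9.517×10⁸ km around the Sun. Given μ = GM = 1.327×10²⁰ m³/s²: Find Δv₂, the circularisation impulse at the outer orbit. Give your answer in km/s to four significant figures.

r₁ = 6.701×10⁷ km = 6.701×10¹⁰ m.
r₂ = 9.517×10⁸ km = 9.517×10¹¹ m.
Transfer ellipse a_t = (r₁ + r₂)/2 = 5.094×10¹¹ m.
At r₁: circular v_c1 = √(μ/r₁) = 44500 m/s; transfer-perihelion v_p = √[μ(2/r₁ − 1/a_t)] = 60830 m/s.
At r₂: circular v_c2 = √(μ/r₂) = 11810 m/s; transfer-aphelion v_a = √[μ(2/r₂ − 1/a_t)] = 4283 m/s.
Δv₂ = v_c2 − v_a = 7525 m/s.
= 7.525 km/s.

Δv ≈ 7.525 km/s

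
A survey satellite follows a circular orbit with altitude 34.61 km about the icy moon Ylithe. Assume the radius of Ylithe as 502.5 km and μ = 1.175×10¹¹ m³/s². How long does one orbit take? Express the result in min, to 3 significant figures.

T ≈ 120 min

r = 502.5 + 34.61 = 537.11 km = 5.3711×10⁵ m.
Kepler's third law: T = 2π√(r³/μ) = 2π√((5.371×10⁵)³ / 1.175×10¹¹).
r³/μ = 1.319×10⁶ s², so T = 2π × 1.148×10³ = 7.215×10³ s.
Converting: 7.215×10³ s ÷ 60.00 = 120.3 min.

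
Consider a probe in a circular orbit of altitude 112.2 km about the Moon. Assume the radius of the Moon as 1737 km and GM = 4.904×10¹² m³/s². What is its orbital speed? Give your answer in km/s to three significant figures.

v ≈ 1.63 km/s

r = 1737 + 112.2 = 1849.2 km = 1.8492×10⁶ m.
For a circular orbit v = √(μ/r) = √(4.904×10¹² / 1.849×10⁶) = √(2.652×10⁶) = 1628 m/s.
That is 1.628 km/s.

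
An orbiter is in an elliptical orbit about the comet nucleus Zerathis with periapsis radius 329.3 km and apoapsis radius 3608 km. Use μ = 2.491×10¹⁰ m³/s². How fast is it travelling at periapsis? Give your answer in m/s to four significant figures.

v ≈ 372.3 m/s

Semi-major axis a = (r_p + r_a)/2 = 1968.7 km = 1.969×10⁶ m.
Vis-viva: v² = μ(2/r − 1/a) = 2.491×10¹⁰ × (6.073×10⁻⁶ − 5.080×10⁻⁷) = 1.386×10⁵ m²/s².
v = 372.3 m/s.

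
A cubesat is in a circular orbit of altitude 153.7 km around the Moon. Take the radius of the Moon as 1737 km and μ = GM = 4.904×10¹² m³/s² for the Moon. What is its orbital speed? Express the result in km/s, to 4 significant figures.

v ≈ 1.611 km/s

r = 1737 + 153.7 = 1890.7 km = 1.8907×10⁶ m.
For a circular orbit v = √(μ/r) = √(4.904×10¹² / 1.891×10⁶) = √(2.594×10⁶) = 1611 m/s.
That is 1.611 km/s.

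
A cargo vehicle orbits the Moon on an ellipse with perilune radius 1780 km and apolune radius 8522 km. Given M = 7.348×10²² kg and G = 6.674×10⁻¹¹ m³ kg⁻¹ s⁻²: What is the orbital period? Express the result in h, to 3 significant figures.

μ = GM = 6.674×10⁻¹¹ × 7.348×10²² = 4.904×10¹² m³/s².
Semi-major axis a = (r_p + r_a)/2 = (1780.0 + 8522.0)/2 = 5151.0 km = 5.151×10⁶ m.
By Kepler's third law T = 2π√(a³/μ) = 2π × 5.279×10³ = 3.317×10⁴ s.
= 9.214 h.

T ≈ 9.21 h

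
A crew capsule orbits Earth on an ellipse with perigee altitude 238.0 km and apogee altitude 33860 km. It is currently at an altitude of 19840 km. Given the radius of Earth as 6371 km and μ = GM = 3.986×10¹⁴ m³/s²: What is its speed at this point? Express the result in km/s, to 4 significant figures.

r_p = 6371 + 238.0 = 6609.0 km = 6.6090×10⁶ m.
r_a = 6371 + 33860 = 40231 km = 4.0231×10⁷ m.
r = 6371 + 19840 = 26211 km = 2.621×10⁷ m.
Semi-major axis a = (r_p + r_a)/2 = 23420 km = 2.342×10⁷ m.
Vis-viva: v² = μ(2/r − 1/a) = 3.986×10¹⁴ × (7.630×10⁻⁸ − 4.270×10⁻⁸) = 1.340×10⁷ m²/s².
v = 3660 m/s = 3.660 km/s.

v ≈ 3.660 km/s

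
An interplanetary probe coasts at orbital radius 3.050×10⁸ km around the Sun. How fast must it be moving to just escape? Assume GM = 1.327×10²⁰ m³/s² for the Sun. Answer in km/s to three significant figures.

r = 3.050×10⁸ km = 3.050×10¹¹ m.
Escape speed v_esc = √(2μ/r) = √(2 × 1.327×10²⁰ / 3.050×10¹¹) = √(8.702×10⁸) = 29500 m/s.
= 29.50 km/s.

v_esc ≈ 29.5 km/s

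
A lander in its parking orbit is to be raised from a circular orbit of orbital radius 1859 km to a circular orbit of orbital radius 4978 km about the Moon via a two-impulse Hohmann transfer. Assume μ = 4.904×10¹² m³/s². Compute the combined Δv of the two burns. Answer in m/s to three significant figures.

r₁ = 1859 km = 1.859×10⁶ m.
r₂ = 4978 km = 4.978×10⁶ m.
Transfer ellipse a_t = (r₁ + r₂)/2 = 3.418×10⁶ m.
At r₁: circular v_c1 = √(μ/r₁) = 1624 m/s; transfer-perilune v_p = √[μ(2/r₁ − 1/a_t)] = 1960 m/s.
Δv₁ = v_p − v_c1 = 335.8 m/s.
At r₂: circular v_c2 = √(μ/r₂) = 992.5 m/s; transfer-apolune v_a = √[μ(2/r₂ − 1/a_t)] = 731.9 m/s.
Δv₂ = v_c2 − v_a = 260.6 m/s.
Total Δv = Δv₁ + Δv₂ = 596.4 m/s.

Δv_total ≈ 596 m/s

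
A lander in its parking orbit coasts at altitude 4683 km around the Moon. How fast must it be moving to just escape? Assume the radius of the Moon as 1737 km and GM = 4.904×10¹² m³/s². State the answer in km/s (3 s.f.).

v_esc ≈ 1.24 km/s

r = 1737 + 4683 = 6420.0 km = 6.4200×10⁶ m.
Escape speed v_esc = √(2μ/r) = √(2 × 4.904×10¹² / 6.420×10⁶) = √(1.528×10⁶) = 1236 m/s.
= 1.236 km/s.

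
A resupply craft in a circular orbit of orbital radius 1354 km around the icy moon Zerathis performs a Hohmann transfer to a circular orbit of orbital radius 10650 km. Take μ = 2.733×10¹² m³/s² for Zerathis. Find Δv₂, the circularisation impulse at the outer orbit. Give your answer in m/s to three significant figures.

r₁ = 1354 km = 1.354×10⁶ m.
r₂ = 10650 km = 1.065×10⁷ m.
Transfer ellipse a_t = (r₁ + r₂)/2 = 6.002×10⁶ m.
At r₁: circular v_c1 = √(μ/r₁) = 1421 m/s; transfer-periapsis v_p = √[μ(2/r₁ − 1/a_t)] = 1893 m/s.
At r₂: circular v_c2 = √(μ/r₂) = 506.6 m/s; transfer-apoapsis v_a = √[μ(2/r₂ − 1/a_t)] = 240.6 m/s.
Δv₂ = v_c2 − v_a = 266.0 m/s.

Δv ≈ 266 m/s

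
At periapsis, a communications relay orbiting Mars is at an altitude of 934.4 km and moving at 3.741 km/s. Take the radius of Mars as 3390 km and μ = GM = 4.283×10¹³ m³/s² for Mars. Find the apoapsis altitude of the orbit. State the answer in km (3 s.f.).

apoapsis altitude ≈ 7020 km

r_p = 3390 + 934.4 = 4324.4 km = 4.324×10⁶ m.
Specific energy ε = v²/2 − μ/r = -2.907×10⁶ J/kg, so a = −μ/(2ε) = 7.367×10⁶ m.
The apsides satisfy r_p + r_a = 2a, so the apoapsis radius is 2a − r_p = 1.041×10⁷ m = 10410 km.
Apoapsis altitude = 10410 − 3390 = 7020.4 km.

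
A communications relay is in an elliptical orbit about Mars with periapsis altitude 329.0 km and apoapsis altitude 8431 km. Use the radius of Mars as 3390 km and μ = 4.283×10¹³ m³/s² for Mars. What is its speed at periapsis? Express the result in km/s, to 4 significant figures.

v ≈ 4.186 km/s

r_p = 3390 + 329.0 = 3719.0 km = 3.7190×10⁶ m.
r_a = 3390 + 8431 = 11821 km = 1.1821×10⁷ m.
Semi-major axis a = (r_p + r_a)/2 = 7770.0 km = 7.770×10⁶ m.
Vis-viva: v² = μ(2/r − 1/a) = 4.283×10¹³ × (5.378×10⁻⁷ − 1.287×10⁻⁷) = 1.752×10⁷ m²/s².
v = 4186 m/s = 4.186 km/s.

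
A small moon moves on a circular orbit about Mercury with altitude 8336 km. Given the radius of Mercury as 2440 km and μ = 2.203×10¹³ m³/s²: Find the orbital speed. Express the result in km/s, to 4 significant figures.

r = 2440 + 8336 = 10776 km = 1.0776×10⁷ m.
For a circular orbit v = √(μ/r) = √(2.203×10¹³ / 1.078×10⁷) = √(2.044×10⁶) = 1430 m/s.
That is 1.430 km/s.

v ≈ 1.430 km/s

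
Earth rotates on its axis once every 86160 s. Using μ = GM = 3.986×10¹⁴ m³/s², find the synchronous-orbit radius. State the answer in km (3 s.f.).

A synchronous orbit has period T, so by Kepler's third law a = (μT²/4π²)^(1/3).
μT²/4π² = 3.986×10¹⁴ × (8.616×10⁴)² / 39.48 = 7.495×10²² m³.
a = 4.216×10⁷ m = 42163 km.

r_sync ≈ 42200 km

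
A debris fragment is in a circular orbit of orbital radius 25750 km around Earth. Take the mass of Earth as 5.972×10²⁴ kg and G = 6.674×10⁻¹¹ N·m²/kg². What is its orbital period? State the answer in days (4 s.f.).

μ = GM = 6.674×10⁻¹¹ × 5.972×10²⁴ = 3.986×10¹⁴ m³/s².
r = 25750 km = 2.575×10⁷ m.
Kepler's third law: T = 2π√(r³/μ) = 2π√((2.575×10⁷)³ / 3.986×10¹⁴).
r³/μ = 4.284×10⁷ s², so T = 2π × 6.545×10³ = 4.112×10⁴ s.
Converting: 4.112×10⁴ s ÷ 86400 = 0.476 days.

T ≈ 0.476 days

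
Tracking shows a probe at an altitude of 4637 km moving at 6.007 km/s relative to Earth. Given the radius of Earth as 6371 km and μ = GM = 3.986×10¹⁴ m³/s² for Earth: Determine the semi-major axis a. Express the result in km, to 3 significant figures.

r = 6371 + 4637 = 11008 km = 1.101×10⁷ m.
Specific orbital energy ε = v²/2 − μ/r = (6007)²/2 − 3.986×10¹⁴/1.101×10⁷ = -1.817×10⁷ J/kg.
Since ε = −μ/(2a), a = −μ/(2ε) = 1.097×10⁷ m = 10970 km.

a ≈ 11000 km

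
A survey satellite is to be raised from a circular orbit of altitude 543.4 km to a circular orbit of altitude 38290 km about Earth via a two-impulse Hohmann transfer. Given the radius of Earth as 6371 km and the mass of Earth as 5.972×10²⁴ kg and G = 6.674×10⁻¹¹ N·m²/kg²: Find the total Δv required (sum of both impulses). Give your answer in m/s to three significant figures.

μ = GM = 6.674×10⁻¹¹ × 5.972×10²⁴ = 3.986×10¹⁴ m³/s².
r₁ = 6371 + 543.4 = 6914.4 km = 6.9144×10⁶ m.
r₂ = 6371 + 38290 = 44661 km = 4.4661×10⁷ m.
Transfer ellipse a_t = (r₁ + r₂)/2 = 2.579×10⁷ m.
At r₁: circular v_c1 = √(μ/r₁) = 7592 m/s; transfer-perigee v_p = √[μ(2/r₁ − 1/a_t)] = 9992 m/s.
Δv₁ = v_p − v_c1 = 2399 m/s.
At r₂: circular v_c2 = √(μ/r₂) = 2987 m/s; transfer-apogee v_a = √[μ(2/r₂ − 1/a_t)] = 1547 m/s.
Δv₂ = v_c2 − v_a = 1440 m/s.
Total Δv = Δv₁ + Δv₂ = 3840 m/s.

Δv_total ≈ 3840 m/s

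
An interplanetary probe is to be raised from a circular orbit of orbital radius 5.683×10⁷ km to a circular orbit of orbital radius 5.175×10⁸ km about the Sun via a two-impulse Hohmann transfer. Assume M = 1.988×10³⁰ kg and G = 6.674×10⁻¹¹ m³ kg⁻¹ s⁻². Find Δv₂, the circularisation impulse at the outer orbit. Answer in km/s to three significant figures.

Δv ≈ 8.89 km/s

μ = GM = 6.674×10⁻¹¹ × 1.988×10³⁰ = 1.327×10²⁰ m³/s².
r₁ = 5.683×10⁷ km = 5.683×10¹⁰ m.
r₂ = 5.175×10⁸ km = 5.175×10¹¹ m.
Transfer ellipse a_t = (r₁ + r₂)/2 = 2.872×10¹¹ m.
At r₁: circular v_c1 = √(μ/r₁) = 48320 m/s; transfer-perihelion v_p = √[μ(2/r₁ − 1/a_t)] = 64860 m/s.
At r₂: circular v_c2 = √(μ/r₂) = 16010 m/s; transfer-aphelion v_a = √[μ(2/r₂ − 1/a_t)] = 7123 m/s.
Δv₂ = v_c2 − v_a = 8889 m/s.
= 8.889 km/s.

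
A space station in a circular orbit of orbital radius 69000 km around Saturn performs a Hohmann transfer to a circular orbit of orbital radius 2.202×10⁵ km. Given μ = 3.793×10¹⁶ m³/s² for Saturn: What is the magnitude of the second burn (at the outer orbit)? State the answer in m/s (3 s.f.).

Δv ≈ 4060 m/s

r₁ = 69000 km = 6.900×10⁷ m.
r₂ = 2.202×10⁵ km = 2.202×10⁸ m.
Transfer ellipse a_t = (r₁ + r₂)/2 = 1.446×10⁸ m.
At r₁: circular v_c1 = √(μ/r₁) = 23450 m/s; transfer-perikrone v_p = √[μ(2/r₁ − 1/a_t)] = 28930 m/s.
At r₂: circular v_c2 = √(μ/r₂) = 13120 m/s; transfer-apokrone v_a = √[μ(2/r₂ − 1/a_t)] = 9066 m/s.
Δv₂ = v_c2 − v_a = 4058 m/s.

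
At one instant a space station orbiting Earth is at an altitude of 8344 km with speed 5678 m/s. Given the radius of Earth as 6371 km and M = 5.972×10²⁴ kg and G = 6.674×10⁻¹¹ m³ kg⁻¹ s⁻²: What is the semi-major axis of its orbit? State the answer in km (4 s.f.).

a ≈ 18170 km

μ = GM = 6.674×10⁻¹¹ × 5.972×10²⁴ = 3.986×10¹⁴ m³/s².
r = 6371 + 8344 = 14715 km = 1.472×10⁷ m.
Specific orbital energy ε = v²/2 − μ/r = (5678)²/2 − 3.986×10¹⁴/1.472×10⁷ = -1.097×10⁷ J/kg.
Since ε = −μ/(2a), a = −μ/(2ε) = 1.817×10⁷ m = 18173 km.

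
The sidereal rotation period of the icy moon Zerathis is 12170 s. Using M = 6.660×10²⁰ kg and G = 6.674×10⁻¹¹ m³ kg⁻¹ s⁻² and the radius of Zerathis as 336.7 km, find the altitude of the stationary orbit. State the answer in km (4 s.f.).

h_sync ≈ 213.7 km

μ = GM = 6.674×10⁻¹¹ × 6.660×10²⁰ = 4.445×10¹⁰ m³/s².
A synchronous orbit has period T, so by Kepler's third law a = (μT²/4π²)^(1/3).
μT²/4π² = 4.445×10¹⁰ × (1.217×10⁴)² / 39.48 = 1.668×10¹⁷ m³.
a = 5.504×10⁵ m = 550.42 km.
Altitude h = a − R = 550.42 − 336.7 = 213.72 km.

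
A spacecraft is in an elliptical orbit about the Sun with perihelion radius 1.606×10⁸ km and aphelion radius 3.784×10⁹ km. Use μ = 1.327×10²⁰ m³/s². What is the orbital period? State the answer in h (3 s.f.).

T ≈ 420000 h

Semi-major axis a = (r_p + r_a)/2 = (1.6060×10⁸ + 3.7840×10⁹)/2 = 1.9723×10⁹ km = 1.972×10¹² m.
By Kepler's third law T = 2π√(a³/μ) = 2π × 2.404×10⁸ = 1.511×10⁹ s.
= 4.197×10⁵ h.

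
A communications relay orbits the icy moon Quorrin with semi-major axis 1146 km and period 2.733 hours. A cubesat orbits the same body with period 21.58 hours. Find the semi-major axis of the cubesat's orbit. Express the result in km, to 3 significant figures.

a₂ ≈ 4540 km

Kepler's third law: a³ ∝ T², so a₂ = a₁ (T₂/T₁)^(2/3).
T₂/T₁ = 7.896, (T₂/T₁)^(2/3) = 3.965.
a₂ = 1146 × 3.965 = 4544 km.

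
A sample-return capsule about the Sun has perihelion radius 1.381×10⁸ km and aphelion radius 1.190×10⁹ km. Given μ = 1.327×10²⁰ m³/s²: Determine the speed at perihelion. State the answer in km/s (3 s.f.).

Semi-major axis a = (r_p + r_a)/2 = 6.6405×10⁸ km = 6.640×10¹¹ m.
Vis-viva: v² = μ(2/r − 1/a) = 1.327×10²⁰ × (1.448×10⁻¹¹ − 1.506×10⁻¹²) = 1.722×10⁹ m²/s².
v = 41500 m/s = 41.50 km/s.

v ≈ 41.5 km/s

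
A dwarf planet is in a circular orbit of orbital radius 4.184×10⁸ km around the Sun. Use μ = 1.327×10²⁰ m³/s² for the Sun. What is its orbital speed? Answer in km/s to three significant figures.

v ≈ 17.8 km/s

r = 4.184×10⁸ km = 4.184×10¹¹ m.
For a circular orbit v = √(μ/r) = √(1.327×10²⁰ / 4.184×10¹¹) = √(3.172×10⁸) = 17810 m/s.
That is 17.81 km/s.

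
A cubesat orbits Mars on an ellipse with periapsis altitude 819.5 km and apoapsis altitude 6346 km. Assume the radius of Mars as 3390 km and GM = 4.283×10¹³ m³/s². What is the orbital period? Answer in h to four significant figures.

T ≈ 4.910 h

r_p = 3390 + 819.5 = 4209.5 km = 4.2095×10⁶ m.
r_a = 3390 + 6346 = 9736.0 km = 9.7360×10⁶ m.
Semi-major axis a = (r_p + r_a)/2 = (4209.5 + 9736.0)/2 = 6972.8 km = 6.973×10⁶ m.
By Kepler's third law T = 2π√(a³/μ) = 2π × 2.813×10³ = 1.768×10⁴ s.
= 4.910 h.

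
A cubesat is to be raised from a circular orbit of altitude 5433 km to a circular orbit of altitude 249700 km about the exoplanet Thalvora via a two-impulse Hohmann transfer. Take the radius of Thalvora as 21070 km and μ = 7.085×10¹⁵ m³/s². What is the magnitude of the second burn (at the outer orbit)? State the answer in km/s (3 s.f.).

r₁ = 21070 + 5433 = 26503 km = 2.6503×10⁷ m.
r₂ = 21070 + 249700 = 270770 km = 2.7077×10⁸ m.
Transfer ellipse a_t = (r₁ + r₂)/2 = 1.486×10⁸ m.
At r₁: circular v_c1 = √(μ/r₁) = 16350 m/s; transfer-periapsis v_p = √[μ(2/r₁ − 1/a_t)] = 22070 m/s.
At r₂: circular v_c2 = √(μ/r₂) = 5115 m/s; transfer-apoapsis v_a = √[μ(2/r₂ − 1/a_t)] = 2160 m/s.
Δv₂ = v_c2 − v_a = 2955 m/s.
= 2.955 km/s.

Δv ≈ 2.96 km/s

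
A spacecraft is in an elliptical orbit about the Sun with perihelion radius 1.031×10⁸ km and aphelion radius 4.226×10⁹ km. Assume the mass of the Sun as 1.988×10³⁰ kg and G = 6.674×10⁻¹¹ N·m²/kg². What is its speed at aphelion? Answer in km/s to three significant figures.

v ≈ 1.22 km/s

μ = GM = 6.674×10⁻¹¹ × 1.988×10³⁰ = 1.327×10²⁰ m³/s².
Semi-major axis a = (r_p + r_a)/2 = 2.1646×10⁹ km = 2.165×10¹² m.
Vis-viva: v² = μ(2/r − 1/a) = 1.327×10²⁰ × (4.733×10⁻¹³ − 4.620×10⁻¹³) = 1.495×10⁶ m²/s².
v = 1223 m/s = 1.223 km/s.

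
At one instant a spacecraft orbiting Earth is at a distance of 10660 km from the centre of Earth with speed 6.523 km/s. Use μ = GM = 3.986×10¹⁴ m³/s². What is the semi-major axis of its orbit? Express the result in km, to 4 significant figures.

a ≈ 12370 km

r = 1.066×10⁷ m.
Vis-viva rearranged: 1/a = 2/r − v²/μ = 1.876×10⁻⁷ − 1.067×10⁻⁷ = 8.087×10⁻⁸ m⁻¹.
a = 1.237×10⁷ m = 12366 km.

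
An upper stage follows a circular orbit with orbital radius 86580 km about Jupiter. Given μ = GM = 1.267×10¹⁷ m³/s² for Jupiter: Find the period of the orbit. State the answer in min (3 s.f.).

r = 86580 km = 8.658×10⁷ m.
Kepler's third law: T = 2π√(r³/μ) = 2π√((8.658×10⁷)³ / 1.267×10¹⁷).
r³/μ = 5.122×10⁶ s², so T = 2π × 2.263×10³ = 1.422×10⁴ s.
Converting: 1.422×10⁴ s ÷ 60.00 = 237.0 min.

T ≈ 237 min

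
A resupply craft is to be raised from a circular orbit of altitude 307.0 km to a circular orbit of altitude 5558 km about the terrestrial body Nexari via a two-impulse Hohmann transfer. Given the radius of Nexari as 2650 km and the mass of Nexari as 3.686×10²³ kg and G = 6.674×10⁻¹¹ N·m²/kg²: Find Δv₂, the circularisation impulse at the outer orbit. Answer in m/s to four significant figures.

Δv ≈ 471.2 m/s

μ = GM = 6.674×10⁻¹¹ × 3.686×10²³ = 2.460×10¹³ m³/s².
r₁ = 2650 + 307.0 = 2957.0 km = 2.9570×10⁶ m.
r₂ = 2650 + 5558 = 8208.0 km = 8.2080×10⁶ m.
Transfer ellipse a_t = (r₁ + r₂)/2 = 5.582×10⁶ m.
At r₁: circular v_c1 = √(μ/r₁) = 2884 m/s; transfer-periapsis v_p = √[μ(2/r₁ − 1/a_t)] = 3497 m/s.
At r₂: circular v_c2 = √(μ/r₂) = 1731 m/s; transfer-apoapsis v_a = √[μ(2/r₂ − 1/a_t)] = 1260 m/s.
Δv₂ = v_c2 − v_a = 471.2 m/s.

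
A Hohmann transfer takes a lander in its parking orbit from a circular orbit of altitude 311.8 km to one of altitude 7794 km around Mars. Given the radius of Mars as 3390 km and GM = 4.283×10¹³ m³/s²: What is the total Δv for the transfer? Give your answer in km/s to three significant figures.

r₁ = 3390 + 311.8 = 3701.8 km = 3.7018×10⁶ m.
r₂ = 3390 + 7794 = 11184 km = 1.1184×10⁷ m.
Transfer ellipse a_t = (r₁ + r₂)/2 = 7.443×10⁶ m.
At r₁: circular v_c1 = √(μ/r₁) = 3401 m/s; transfer-periapsis v_p = √[μ(2/r₁ − 1/a_t)] = 4170 m/s.
Δv₁ = v_p − v_c1 = 768.1 m/s.
At r₂: circular v_c2 = √(μ/r₂) = 1957 m/s; transfer-apoapsis v_a = √[μ(2/r₂ − 1/a_t)] = 1380 m/s.
Δv₂ = v_c2 − v_a = 576.8 m/s.
Total Δv = Δv₁ + Δv₂ = 1345 m/s = 1.345 km/s.

Δv_total ≈ 1.34 km/s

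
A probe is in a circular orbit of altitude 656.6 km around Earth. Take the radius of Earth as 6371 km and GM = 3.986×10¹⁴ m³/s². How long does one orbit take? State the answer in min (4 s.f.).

r = 6371 + 656.6 = 7027.6 km = 7.0276×10⁶ m.
Kepler's third law: T = 2π√(r³/μ) = 2π√((7.028×10⁶)³ / 3.986×10¹⁴).
r³/μ = 8.707×10⁵ s², so T = 2π × 9.331×10² = 5.863×10³ s.
Converting: 5.863×10³ s ÷ 60.00 = 97.72 min.

T ≈ 97.72 min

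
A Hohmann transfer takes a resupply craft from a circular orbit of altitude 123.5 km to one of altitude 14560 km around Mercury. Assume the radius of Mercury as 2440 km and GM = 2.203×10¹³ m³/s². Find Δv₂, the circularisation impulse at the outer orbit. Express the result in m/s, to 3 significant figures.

r₁ = 2440 + 123.5 = 2563.5 km = 2.5635×10⁶ m.
r₂ = 2440 + 14560 = 17000 km = 1.7000×10⁷ m.
Transfer ellipse a_t = (r₁ + r₂)/2 = 9.782×10⁶ m.
At r₁: circular v_c1 = √(μ/r₁) = 2932 m/s; transfer-periherm v_p = √[μ(2/r₁ − 1/a_t)] = 3865 m/s.
At r₂: circular v_c2 = √(μ/r₂) = 1138 m/s; transfer-apoherm v_a = √[μ(2/r₂ − 1/a_t)] = 582.8 m/s.
Δv₂ = v_c2 − v_a = 555.6 m/s.

Δv ≈ 556 m/s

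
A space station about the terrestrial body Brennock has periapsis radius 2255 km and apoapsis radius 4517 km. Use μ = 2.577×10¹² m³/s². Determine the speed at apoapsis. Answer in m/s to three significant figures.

v ≈ 616 m/s

Semi-major axis a = (r_p + r_a)/2 = 3386.0 km = 3.386×10⁶ m.
Vis-viva: v² = μ(2/r − 1/a) = 2.577×10¹² × (4.428×10⁻⁷ − 2.953×10⁻⁷) = 3.799×10⁵ m²/s².
v = 616.4 m/s.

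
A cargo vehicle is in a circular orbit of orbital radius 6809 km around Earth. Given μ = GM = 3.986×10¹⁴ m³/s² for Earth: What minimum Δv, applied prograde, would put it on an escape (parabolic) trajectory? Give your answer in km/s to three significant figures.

r = 6809 km = 6.809×10⁶ m.
Circular speed v_c = √(μ/r) = 7651 m/s.
Escape speed v_esc = √(2μ/r) = √2 × v_c = 10820 m/s.
Δv = v_esc − v_c = 3169 m/s = 3.169 km/s.

Δv ≈ 3.17 km/s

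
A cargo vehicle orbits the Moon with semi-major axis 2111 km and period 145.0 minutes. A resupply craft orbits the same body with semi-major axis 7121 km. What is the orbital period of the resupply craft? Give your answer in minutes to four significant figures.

Kepler's third law: T² ∝ a³, so T₂ = T₁ (a₂/a₁)^(3/2).
a₂/a₁ = 3.373, (a₂/a₁)^(3/2) = 6.196.
T₂ = 145.0 × 6.196 = 898.4 minutes.

T₂ ≈ 898.4 minutes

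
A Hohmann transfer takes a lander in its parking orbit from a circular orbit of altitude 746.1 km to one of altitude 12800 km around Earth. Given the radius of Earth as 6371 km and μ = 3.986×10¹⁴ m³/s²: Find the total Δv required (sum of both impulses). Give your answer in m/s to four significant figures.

r₁ = 6371 + 746.1 = 7117.1 km = 7.1171×10⁶ m.
r₂ = 6371 + 12800 = 19171 km = 1.9171×10⁷ m.
Transfer ellipse a_t = (r₁ + r₂)/2 = 1.314×10⁷ m.
At r₁: circular v_c1 = √(μ/r₁) = 7484 m/s; transfer-perigee v_p = √[μ(2/r₁ − 1/a_t)] = 9038 m/s.
Δv₁ = v_p − v_c1 = 1554 m/s.
At r₂: circular v_c2 = √(μ/r₂) = 4560 m/s; transfer-apogee v_a = √[μ(2/r₂ − 1/a_t)] = 3355 m/s.
Δv₂ = v_c2 − v_a = 1204 m/s.
Total Δv = Δv₁ + Δv₂ = 2759 m/s.

Δv_total ≈ 2759 m/s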